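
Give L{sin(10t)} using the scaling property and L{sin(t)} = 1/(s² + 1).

Using L{f(at)} = (1/a)F(s/a) with a=10: L{sin(10t)} = (1/10) · 1/((s/10)² + 1) = (1/10) · 1·100/(s² + 100) = 10/(s² + 100)

Final answer: 10/(s² + 100)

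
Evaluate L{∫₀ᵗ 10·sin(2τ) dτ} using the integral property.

L{∫₀ᵗ f(τ)dτ} = F(s)/s with F(s) = 20/(s² + 4), so the result is (20/(s² + 4))/s = 20/(s(s² + 4))

Final answer: 20/(s(s² + 4))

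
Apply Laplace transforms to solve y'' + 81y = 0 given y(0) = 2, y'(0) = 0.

L{y''} + 81L{y} = 0. s²Y - 2s - 0 + 81Y = 0. Y(s² + 81) = 2s. Y = (2s)/(s² + 81). Inverting: y(t) = 2cos(9t)

Final answer: y(t) = 2cos(9t)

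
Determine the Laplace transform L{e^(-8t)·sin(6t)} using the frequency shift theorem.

Frequency shift: L{e^(at)f(t)} = F(s-a). L{e^(-8t)·sin(6t)} = 6/((s+8)² + 36)

Final answer: 6/((s+8)² + 36)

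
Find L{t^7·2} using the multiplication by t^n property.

L{2} = 2/s. d^1/ds^1[1/s] = -1/s². d^2/ds^2[1/s] = 2/s^3. d^3/ds^3[1/s] = -6/s^4. d^4/ds^4[1/s] = 24/s^5. d^5/ds^5[1/s] = -120/s^6. d^6/ds^6[1/s] = 720/s^7. d^7/ds^7[1/s] = -5040/s^8. So L{t^7} = (-1)^{7}·-5040/s^8 = 5040/s^8. Then L{t^7·2} = 2·5040/s^8 = 10080/s^8

Final answer: 10080/s^8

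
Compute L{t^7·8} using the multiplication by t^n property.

L{8} = 8/s. d^1/ds^1[1/s] = -1/s². d^2/ds^2[1/s] = 2/s^3. d^3/ds^3[1/s] = -6/s^4. d^4/ds^4[1/s] = 24/s^5. d^5/ds^5[1/s] = -120/s^6. d^6/ds^6[1/s] = 720/s^7. d^7/ds^7[1/s] = -5040/s^8. So L{t^7} = (-1)^{7}·-5040/s^8 = 5040/s^8. Then L{t^7·8} = 8·5040/s^8 = 40320/s^8

Final answer: 40320/s^8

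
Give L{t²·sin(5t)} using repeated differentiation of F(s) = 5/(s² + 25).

F(s) = 5/(s² + 25). F'(s) = -10s/(s² + 25)². F''(s) = -10(25 - 3s²)/(s² + 25)³ = (30s² - 250)/(s² + 25)³. So L{t²·sin(5t)} = (-1)² F''(s) = (30s² - 250)/(s² + 25)³

Final answer: (30s² - 250)/(s² + 25)³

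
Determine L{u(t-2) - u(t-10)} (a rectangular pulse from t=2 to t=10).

L{u(t-a)} = e^(-as)/s. L{u(t-2) - u(t-10)} = (e^(-2s) - e^(-10s))/s

Final answer: (e^(-2s) - e^(-10s))/s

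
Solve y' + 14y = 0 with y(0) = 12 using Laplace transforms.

L{y'} + 14L{y} = 0. sY - 12 + 14Y = 0. Y(s+14) = 12. Y = 12/(s+14)

Final answer: y(t) = 12e^(-14t)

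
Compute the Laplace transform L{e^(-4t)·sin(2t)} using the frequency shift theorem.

Frequency shift: L{e^(at)f(t)} = F(s-a). L{e^(-4t)·sin(2t)} = 2/((s+4)² + 4)

Final answer: 2/((s+4)² + 4)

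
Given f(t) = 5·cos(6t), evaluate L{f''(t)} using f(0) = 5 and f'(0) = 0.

F(s) = 5s/(s² + 36). L{f''(t)} = s²F(s) - sf(0) - f'(0) = 5s³/(s² + 36) - 5s = (5s³ - 5s(s² + 36))/(s² + 36) = -180s/(s² + 36)

Final answer: -180s/(s² + 36)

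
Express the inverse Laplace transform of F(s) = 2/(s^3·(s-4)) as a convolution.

2/(s^3·(s-4)) = (2/s^3)·(1/(s-4)) = L{t^2}·L{e^(4t)}. So f(t) = t^2*e^(4t) = ∫₀ᵗ τ^2·e^(4(t-τ)) dτ

Final answer: ∫₀ᵗ τ^2·e^(4(t-τ)) dτ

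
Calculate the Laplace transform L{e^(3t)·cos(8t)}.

L{e^(at)·cos(ωt)} = (s-a)/((s-a)² + ω²), so L{e^(3t)·cos(8t)} = (s-3)/((s-3)² + 64)

Final answer: (s-3)/((s-3)² + 64)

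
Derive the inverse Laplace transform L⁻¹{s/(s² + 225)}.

L⁻¹{s/(s² + 225)} = cos(15t)

Final answer: cos(15t)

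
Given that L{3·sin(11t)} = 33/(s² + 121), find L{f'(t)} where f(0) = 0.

L{f'(t)} = s·F(s) - f(0) = s·33/(s² + 121) - 0 = 33s/(s² + 121)

Final answer: 33s/(s² + 121)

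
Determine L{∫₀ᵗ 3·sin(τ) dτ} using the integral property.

L{∫₀ᵗ f(τ)dτ} = F(s)/s with F(s) = 3/(s² + 1), so the result is (3/(s² + 1))/s = 3/(s(s² + 1))

Final answer: 3/(s(s² + 1))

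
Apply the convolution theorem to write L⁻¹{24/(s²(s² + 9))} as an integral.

24/(s²(s² + 9)) = (1/s²)·(24/(s² + 9)) = L{t}·L{8·sin(3t)}. So f(t) = t*(8·sin(3t)) = ∫₀ᵗ 8τ·sin(3(t-τ)) dτ

Final answer: ∫₀ᵗ 8τ·sin(3(t-τ)) dτ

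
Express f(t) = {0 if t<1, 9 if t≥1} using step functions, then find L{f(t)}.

f(t) = 9·u(t-1). L{u(t-1)} = e^(-s)/s, so L{f(t)} = 9·e^(-s)/s

Final answer: 9·e^(-s)/s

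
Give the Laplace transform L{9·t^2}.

L{t^n} = n!/s^(n+1), so L{t^2} = 2/s^3. Then L{9·t^2} = 9·2/s^3 = 18/s^3

Final answer: 18/s^3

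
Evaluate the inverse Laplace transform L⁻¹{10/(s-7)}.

L⁻¹{1/(s-a)} = e^(at), so L⁻¹{1/(s-7)} = e^(7t), and L⁻¹{10/(s-7)} = 10·e^(7t)

Final answer: 10·e^(7t)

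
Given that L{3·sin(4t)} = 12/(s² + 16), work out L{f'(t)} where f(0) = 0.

L{f'(t)} = s·F(s) - f(0) = s·12/(s² + 16) - 0 = 12s/(s² + 16)

Final answer: 12s/(s² + 16)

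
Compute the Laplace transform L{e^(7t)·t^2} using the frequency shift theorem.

L{e^(at)·t^n} = n!/(s-a)^(n+1), so L{e^(7t)·t^2} = 2/(s-7)^3

Final answer: 2/(s-7)^3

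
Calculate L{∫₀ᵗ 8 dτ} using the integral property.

L{∫₀ᵗ f(τ)dτ} = F(s)/s with f(t) = 8. F(s) = 8/s, so L{∫₀ᵗ 8 dτ} = (8/s)/s = 8/s². (Check: ∫₀ᵗ 8 dτ = 8t.)

Final answer: 8/s²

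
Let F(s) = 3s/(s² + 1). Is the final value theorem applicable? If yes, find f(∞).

The final value theorem requires all poles of sF(s) in the left half-plane. sF(s) = 3s²/(s² + 1) has poles at s = ±1i (imaginary axis). Theorem does NOT apply (oscillatory system).

Final answer: Not applicable (oscillatory)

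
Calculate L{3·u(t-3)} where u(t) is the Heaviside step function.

L{u(t-a)} = e^(-as)/s. Here a=3, so L{u(t-3)} = e^(-3s)/s, and L{3·u(t-3)} = 3·e^(-3s)/s

Final answer: 3·e^(-3s)/s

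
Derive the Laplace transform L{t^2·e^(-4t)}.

L{t^n·e^(at)} = n!/(s-a)^(n+1), so L{t^2·e^(-4t)} = 2/(s+4)^3

Final answer: 2/(s+4)^3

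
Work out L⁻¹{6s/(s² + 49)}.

This is the form c·s/(s² + a²) with a = 7, c = 6. L⁻¹ = 6·cos(7t)

Final answer: 6·cos(7t)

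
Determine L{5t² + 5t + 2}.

L{5t² + 5t + 2} = 5·2/s³ + 5/s² + 2/s = 10/s³ + 5/s² + 2/s

Final answer: 10/s³ + 5/s² + 2/s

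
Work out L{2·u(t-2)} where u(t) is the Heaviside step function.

L{u(t-a)} = e^(-as)/s. Here a=2, so L{u(t-2)} = e^(-2s)/s, and L{2·u(t-2)} = 2·e^(-2s)/s

Final answer: 2·e^(-2s)/s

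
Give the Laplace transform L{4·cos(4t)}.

L{cos(ωt)} = s/(s² + ω²), so L{cos(4t)} = s/(s² + 16). Then L{4·cos(4t)} = 4·s/(s² + 16) = 4s/(s² + 16)

Final answer: 4s/(s² + 16)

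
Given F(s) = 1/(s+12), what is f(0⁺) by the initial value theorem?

f(0⁺) = lim_{s→∞} s·1/(s+12) = lim_{s→∞} s/(s+12) = 1

Final answer: 1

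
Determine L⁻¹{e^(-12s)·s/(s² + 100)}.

L⁻¹{s/(s² + 100)} = cos(10t). By the time shift theorem, L⁻¹{e^(-as)F(s)} = u(t-a)f(t-a) with a=12, so L⁻¹{e^(-12s)·s/(s² + 100)} = u(t-12)·cos(10(t-12))

Final answer: u(t-12)·cos(10(t-12))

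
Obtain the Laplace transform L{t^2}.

L{t^n} = n!/s^(n+1), so L{t^2} = 2/s^3

Final answer: 2/s^3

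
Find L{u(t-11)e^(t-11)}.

u(t-a)f(t-a) with f(t)=e^t. L{e^t} = 1/(s-1). By time shift: e^(-11s)/(s-1)

Final answer: e^(-11s)/(s-1)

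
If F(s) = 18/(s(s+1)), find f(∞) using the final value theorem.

f(∞) = lim_{s→0} s·18/(s(s+1)) = lim_{s→0} 18/(s+1) = 18/1 = 18

Final answer: 18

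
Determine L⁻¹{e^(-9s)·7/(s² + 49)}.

L⁻¹{7/(s² + 49)} = sin(7t). By the time shift theorem, L⁻¹{e^(-as)F(s)} = u(t-a)f(t-a) with a=9, so L⁻¹{e^(-9s)·7/(s² + 49)} = u(t-9)·sin(7(t-9))

Final answer: u(t-9)·sin(7(t-9))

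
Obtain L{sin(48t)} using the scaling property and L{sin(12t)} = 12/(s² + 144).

Using L{f(at)} = (1/a)F(s/a) with a=4: L{sin(48t)} = (1/4) · 12/((s/4)² + 144) = (1/4) · 12·16/(s² + 2304) = 48/(s² + 2304)

Final answer: 48/(s² + 2304)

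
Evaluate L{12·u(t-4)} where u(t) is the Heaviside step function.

L{u(t-a)} = e^(-as)/s. Here a=4, so L{u(t-4)} = e^(-4s)/s, and L{12·u(t-4)} = 12·e^(-4s)/s

Final answer: 12·e^(-4s)/s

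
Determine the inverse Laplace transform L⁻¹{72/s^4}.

L⁻¹{n!/s^(n+1)} = t^n with n=3. So L⁻¹{6/s^4} = t^3, and L⁻¹{72/s^4} = (72/6)·t^3 = 12·t^3

Final answer: 12·t^3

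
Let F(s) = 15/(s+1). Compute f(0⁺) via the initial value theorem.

f(0⁺) = lim_{s→∞} s·15/(s+1) = lim_{s→∞} 15s/(s+1) = 15

Final answer: 15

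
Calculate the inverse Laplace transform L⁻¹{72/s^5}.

L⁻¹{n!/s^(n+1)} = t^n with n=4. So L⁻¹{24/s^5} = t^4, and L⁻¹{72/s^5} = (72/24)·t^4 = 3·t^4

Final answer: 3·t^4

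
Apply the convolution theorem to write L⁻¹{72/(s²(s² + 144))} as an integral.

72/(s²(s² + 144)) = (1/s²)·(72/(s² + 144)) = L{t}·L{6·sin(12t)}. So f(t) = t*(6·sin(12t)) = ∫₀ᵗ 6τ·sin(12(t-τ)) dτ

Final answer: ∫₀ᵗ 6τ·sin(12(t-τ)) dτ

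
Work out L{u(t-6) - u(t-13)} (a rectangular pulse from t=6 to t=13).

L{u(t-a)} = e^(-as)/s. L{u(t-6) - u(t-13)} = (e^(-6s) - e^(-13s))/s

Final answer: (e^(-6s) - e^(-13s))/s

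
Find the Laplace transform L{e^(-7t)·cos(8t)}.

L{e^(at)·cos(ωt)} = (s-a)/((s-a)² + ω²), so L{e^(-7t)·cos(8t)} = (s+7)/((s+7)² + 64)

Final answer: (s+7)/((s+7)² + 64)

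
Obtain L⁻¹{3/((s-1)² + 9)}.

Form: b/((s-a)² + b²) → e^(at)sin(bt). With a=1, b=3

Final answer: e^t·sin(3t)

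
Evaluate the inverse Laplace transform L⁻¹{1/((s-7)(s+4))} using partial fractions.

Decompose: A/(s-7) + B/(s+4). A = 1/11, B = -1/11. f(t) = (e^(7t) - e^(-4t))/11

Final answer: (e^(7t) - e^(-4t))/11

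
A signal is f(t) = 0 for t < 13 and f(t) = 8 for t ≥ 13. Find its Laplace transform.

f(t) = 8·u(t-13). L{u(t-13)} = e^(-13s)/s, so L{f(t)} = 8·e^(-13s)/s

Final answer: 8·e^(-13s)/s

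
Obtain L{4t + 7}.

L{4t + 7} = 4·L{t} + 7·L{1} = 4/s² + 7/s

Final answer: 4/s² + 7/s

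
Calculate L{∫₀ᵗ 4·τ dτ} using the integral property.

L{∫₀ᵗ f(τ)dτ} = F(s)/s with f(t) = 4t. F(s) = 4/s^2, so L{∫₀ᵗ 4·τ dτ} = (4/s^2)/s = 4/s^3. (Check: ∫₀ᵗ 4·τ dτ = 4t^2/2.)

Final answer: 4/s^3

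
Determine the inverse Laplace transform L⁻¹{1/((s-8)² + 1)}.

Using frequency shift, L⁻¹{1/((s-8)² + 1)} = e^(8t)·sin(t)

Final answer: e^(8t)·sin(t)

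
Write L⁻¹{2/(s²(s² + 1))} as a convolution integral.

2/(s²(s² + 1)) = (1/s²)·(2/(s² + 1)) = L{t}·L{2·sin(t)}. So f(t) = t*(2·sin(t)) = ∫₀ᵗ 2τ·sin((t-τ)) dτ

Final answer: ∫₀ᵗ 2τ·sin((t-τ)) dτ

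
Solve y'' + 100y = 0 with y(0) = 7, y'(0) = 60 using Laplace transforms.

L{y''} + 100L{y} = 0. s²Y - 7s - 60 + 100Y = 0. Y(s² + 100) = 7s + 60. Y = (7s + 60)/(s² + 100). Inverting: y(t) = 7cos(10t) + 6sin(10t)

Final answer: y(t) = 7cos(10t) + 6sin(10t)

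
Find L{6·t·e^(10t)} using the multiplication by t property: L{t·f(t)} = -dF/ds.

Using L{t^n·e^(at)} = n!/(s-a)^(n+1), L{t·e^(10t)} = 1/(s-10)^2, so L{6·t·e^(10t)} = 6·1/(s-10)^2 = 6/(s-10)^2

Final answer: 6/(s-10)^2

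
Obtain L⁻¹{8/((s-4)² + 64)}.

Form: b/((s-a)² + b²) → e^(at)sin(bt). With a=4, b=8

Final answer: e^(4t)·sin(8t)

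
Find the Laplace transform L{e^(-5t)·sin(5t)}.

L{e^(at)·sin(ωt)} = ω/((s-a)² + ω²), so L{e^(-5t)·sin(5t)} = 5/((s+5)² + 25)

Final answer: 5/((s+5)² + 25)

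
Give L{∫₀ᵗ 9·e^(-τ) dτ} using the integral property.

L{∫₀ᵗ f(τ)dτ} = F(s)/s with F(s) = 9/(s+1), so L{∫₀ᵗ 9·e^(-τ) dτ} = 9/(s(s+1))

Final answer: 9/(s(s+1))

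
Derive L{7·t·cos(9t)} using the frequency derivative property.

L{cos(9t)} = s/(s² + 81). Derivative: d/ds[s/(s² + 81)] = [(s² + 81) - s·2s]/(s² + 81)² = (81 - s²)/(s² + 81)². So L{t·cos(9t)} = -F'(s) = (s² - 81)/(s² + 81)². Then L{7·t·cos(9t)} = 7·(s² - 81)/(s² + 81)²

Final answer: 7·(s² - 81)/(s² + 81)²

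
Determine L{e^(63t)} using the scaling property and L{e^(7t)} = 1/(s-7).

Using L{f(at)} = (1/a)F(s/a) with a=9 and f(t) = e^(7t): L{e^(63t)} = (1/9) · 1/((s/9)-7) = (1/9) · 9/(s-63) = 1/(s-63)

Final answer: 1/(s-63)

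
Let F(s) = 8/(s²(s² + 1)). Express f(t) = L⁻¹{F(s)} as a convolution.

8/(s²(s² + 1)) = (1/s²)·(8/(s² + 1)) = L{t}·L{8·sin(t)}. So f(t) = t*(8·sin(t)) = ∫₀ᵗ 8τ·sin((t-τ)) dτ

Final answer: ∫₀ᵗ 8τ·sin((t-τ)) dτ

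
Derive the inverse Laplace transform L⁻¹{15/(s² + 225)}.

L⁻¹{15/(s² + 225)} = sin(15t)

Final answer: sin(15t)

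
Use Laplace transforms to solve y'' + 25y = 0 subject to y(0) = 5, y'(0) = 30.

L{y''} + 25L{y} = 0. s²Y - 5s - 30 + 25Y = 0. Y(s² + 25) = 5s + 30. Y = (5s + 30)/(s² + 25). Inverting: y(t) = 5cos(5t) + 6sin(5t)

Final answer: y(t) = 5cos(5t) + 6sin(5t)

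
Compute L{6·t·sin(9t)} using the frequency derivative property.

L{sin(9t)} = 9/(s² + 81). By L{t·f(t)} = -F'(s): -d/ds[9/(s² + 81)] = -(9)·(-2s)/(s² + 81)² = 18s/(s² + 81)². Then L{6·t·sin(9t)} = 6·18s/(s² + 81)² = 108s/(s² + 81)²

Final answer: 108s/(s² + 81)²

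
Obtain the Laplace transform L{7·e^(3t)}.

L{e^(at)} = 1/(s-a), so L{e^(3t)} = 1/(s-3). Then L{7·e^(3t)} = 7/(s-3)

Final answer: 7/(s-3)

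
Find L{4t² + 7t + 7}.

L{4t² + 7t + 7} = 4·2/s³ + 7/s² + 7/s = 8/s³ + 7/s² + 7/s

Final answer: 8/s³ + 7/s² + 7/s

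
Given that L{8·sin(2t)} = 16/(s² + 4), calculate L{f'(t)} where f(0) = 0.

L{f'(t)} = s·F(s) - f(0) = s·16/(s² + 4) - 0 = 16s/(s² + 4)

Final answer: 16s/(s² + 4)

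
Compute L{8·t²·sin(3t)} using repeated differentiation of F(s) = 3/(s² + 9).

F(s) = 3/(s² + 9). F'(s) = -6s/(s² + 9)². F''(s) = -6(9 - 3s²)/(s² + 9)³ = (18s² - 54)/(s² + 9)³. So L{t²·sin(3t)} = (-1)² F''(s) = (18s² - 54)/(s² + 9)³. Then L{8·t²·sin(3t)} = 8·(18s² - 54)/(s² + 9)³ = (144s² - 432)/(s² + 9)³

Final answer: (144s² - 432)/(s² + 9)³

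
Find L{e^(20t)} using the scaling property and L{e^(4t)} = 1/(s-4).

Using L{f(at)} = (1/a)F(s/a) with a=5 and f(t) = e^(4t): L{e^(20t)} = (1/5) · 1/((s/5)-4) = (1/5) · 5/(s-20) = 1/(s-20)

Final answer: 1/(s-20)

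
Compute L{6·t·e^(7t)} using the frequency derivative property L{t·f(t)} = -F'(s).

L{e^(7t)} = 1/(s-7). By frequency derivative: L{t·e^(7t)} = -d/ds[1/(s-7)] = -(-1)/(s-7)² = 1/(s-7)². Then L{6·t·e^(7t)} = 6·1/(s-7)² = 6/(s-7)²

Final answer: 6/(s-7)²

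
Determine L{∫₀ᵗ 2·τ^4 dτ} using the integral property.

L{∫₀ᵗ f(τ)dτ} = F(s)/s with f(t) = 2t^4. F(s) = 48/s^5, so L{∫₀ᵗ 2·τ^4 dτ} = (48/s^5)/s = 48/s^6. (Check: ∫₀ᵗ 2·τ^4 dτ = 2t^5/5.)

Final answer: 48/s^6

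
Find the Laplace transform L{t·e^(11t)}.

L{t^n·e^(at)} = n!/(s-a)^(n+1), so L{t·e^(11t)} = 1/(s-11)^2

Final answer: 1/(s-11)^2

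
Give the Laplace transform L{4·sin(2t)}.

L{sin(ωt)} = ω/(s² + ω²), so L{sin(2t)} = 2/(s² + 4). Then L{4·sin(2t)} = 4·2/(s² + 4) = 8/(s² + 4)

Final answer: 8/(s² + 4)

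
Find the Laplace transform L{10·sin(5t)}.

L{sin(ωt)} = ω/(s² + ω²), so L{sin(5t)} = 5/(s² + 25). Then L{10·sin(5t)} = 10·5/(s² + 25) = 50/(s² + 25)

Final answer: 50/(s² + 25)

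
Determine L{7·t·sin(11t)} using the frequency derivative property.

L{sin(11t)} = 11/(s² + 121). By L{t·f(t)} = -F'(s): -d/ds[11/(s² + 121)] = -(11)·(-2s)/(s² + 121)² = 22s/(s² + 121)². Then L{7·t·sin(11t)} = 7·22s/(s² + 121)² = 154s/(s² + 121)²

Final answer: 154s/(s² + 121)²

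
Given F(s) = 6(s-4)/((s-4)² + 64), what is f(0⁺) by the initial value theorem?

f(0⁺) = lim_{s→∞} sF(s) = lim_{s→∞} 6s(s-4)/((s-4)² + 64) = 6

Final answer: 6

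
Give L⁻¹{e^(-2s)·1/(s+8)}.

L⁻¹{1/(s+8)} = e^(-8t). By the time shift theorem, L⁻¹{e^(-as)F(s)} = u(t-a)f(t-a) with a=2, so L⁻¹{e^(-2s)·1/(s+8)} = u(t-2)·e^(-8(t-2))

Final answer: u(t-2)·e^(-8(t-2))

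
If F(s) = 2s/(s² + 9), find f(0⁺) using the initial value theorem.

f(0⁺) = lim_{s→∞} s·2s/(s² + 9) = lim_{s→∞} 2s²/(s² + 9) = 2

Final answer: 2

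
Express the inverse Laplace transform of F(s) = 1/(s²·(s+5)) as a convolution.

1/(s²·(s+5)) = (1/s^2)·(1/(s+5)) = L{t}·L{e^(-5t)}. So f(t) = t*e^(-5t) = ∫₀ᵗ τ·e^(-5(t-τ)) dτ

Final answer: ∫₀ᵗ τ·e^(-5(t-τ)) dτ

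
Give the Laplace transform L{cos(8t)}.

L{cos(ωt)} = s/(s² + ω²), so L{cos(8t)} = s/(s² + 64)

Final answer: s/(s² + 64)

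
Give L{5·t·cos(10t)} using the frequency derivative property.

L{cos(10t)} = s/(s² + 100). Derivative: d/ds[s/(s² + 100)] = [(s² + 100) - s·2s]/(s² + 100)² = (100 - s²)/(s² + 100)². So L{t·cos(10t)} = -F'(s) = (s² - 100)/(s² + 100)². Then L{5·t·cos(10t)} = 5·(s² - 100)/(s² + 100)²

Final answer: 5·(s² - 100)/(s² + 100)²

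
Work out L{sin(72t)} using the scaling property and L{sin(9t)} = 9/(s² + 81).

Using L{f(at)} = (1/a)F(s/a) with a=8: L{sin(72t)} = (1/8) · 9/((s/8)² + 81) = (1/8) · 9·64/(s² + 5184) = 72/(s² + 5184)

Final answer: 72/(s² + 5184)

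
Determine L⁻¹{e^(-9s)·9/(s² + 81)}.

L⁻¹{9/(s² + 81)} = sin(9t). By the time shift theorem, L⁻¹{e^(-as)F(s)} = u(t-a)f(t-a) with a=9, so L⁻¹{e^(-9s)·9/(s² + 81)} = u(t-9)·sin(9(t-9))

Final answer: u(t-9)·sin(9(t-9))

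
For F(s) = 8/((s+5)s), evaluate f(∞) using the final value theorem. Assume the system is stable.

f(∞) = lim_{s→0} sF(s) = lim_{s→0} 8/(s+5) = 8/5

Final answer: 8/5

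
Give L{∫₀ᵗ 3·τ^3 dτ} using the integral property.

L{∫₀ᵗ f(τ)dτ} = F(s)/s with f(t) = 3t^3. F(s) = 18/s^4, so L{∫₀ᵗ 3·τ^3 dτ} = (18/s^4)/s = 18/s^5. (Check: ∫₀ᵗ 3·τ^3 dτ = 3t^4/4.)

Final answer: 18/s^5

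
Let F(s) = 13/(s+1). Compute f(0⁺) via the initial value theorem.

f(0⁺) = lim_{s→∞} s·13/(s+1) = lim_{s→∞} 13s/(s+1) = 13

Final answer: 13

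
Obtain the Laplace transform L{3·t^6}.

L{t^n} = n!/s^(n+1), so L{t^6} = 720/s^7. Then L{3·t^6} = 3·720/s^7 = 2160/s^7

Final answer: 2160/s^7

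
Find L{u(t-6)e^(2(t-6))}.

u(t-a)f(t-a) with f(t)=e^(2t). L{e^(2t)} = 1/(s-2). By time shift: e^(-6s)/(s-2)

Final answer: e^(-6s)/(s-2)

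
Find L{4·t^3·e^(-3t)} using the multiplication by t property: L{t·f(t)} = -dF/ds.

Using L{t^n·e^(at)} = n!/(s-a)^(n+1), L{t^3·e^(-3t)} = 6/(s+3)^4, so L{4·t^3·e^(-3t)} = 4·6/(s+3)^4 = 24/(s+3)^4

Final answer: 24/(s+3)^4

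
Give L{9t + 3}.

L{9t + 3} = 9·L{t} + 3·L{1} = 9/s² + 3/s

Final answer: 9/s² + 3/s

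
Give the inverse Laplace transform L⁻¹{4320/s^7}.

L⁻¹{n!/s^(n+1)} = t^n with n=6. So L⁻¹{720/s^7} = t^6, and L⁻¹{4320/s^7} = (4320/720)·t^6 = 6·t^6

Final answer: 6·t^6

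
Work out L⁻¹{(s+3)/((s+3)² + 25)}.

Using frequency shift: L⁻¹{(s-a)/((s-a)² + b²)} = e^(at)cos(bt). Here a=-3, b=5

Final answer: e^(-3t)·cos(5t)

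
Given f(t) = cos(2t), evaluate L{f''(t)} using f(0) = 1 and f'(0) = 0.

F(s) = s/(s² + 4). L{f''(t)} = s²F(s) - sf(0) - f'(0) = s³/(s² + 4) - s = (s³ - s(s² + 4))/(s² + 4) = -4s/(s² + 4)

Final answer: -4s/(s² + 4)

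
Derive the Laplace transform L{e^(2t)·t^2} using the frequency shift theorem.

L{e^(at)·t^n} = n!/(s-a)^(n+1), so L{e^(2t)·t^2} = 2/(s-2)^3

Final answer: 2/(s-2)^3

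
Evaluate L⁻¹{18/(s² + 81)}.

This is the form c·a/(s² + a²) with a = 9, c = 2. L⁻¹ = 2·sin(9t)

Final answer: 2·sin(9t)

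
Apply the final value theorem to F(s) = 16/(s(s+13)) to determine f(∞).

f(∞) = lim_{s→0} s·16/(s(s+13)) = lim_{s→0} 16/(s+13) = 16/13 = 16/13

Final answer: 16/13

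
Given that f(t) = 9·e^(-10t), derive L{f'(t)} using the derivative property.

f(0) = 9, F(s) = 9/(s+10). L{f'(t)} = s·F(s) - f(0) = 9s/(s+10) - 9 = (9s - 9(s+10))/(s+10) = -90/(s+10)

Final answer: -90/(s+10)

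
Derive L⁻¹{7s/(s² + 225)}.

This is the form c·s/(s² + a²) with a = 15, c = 7. L⁻¹ = 7·cos(15t)

Final answer: 7·cos(15t)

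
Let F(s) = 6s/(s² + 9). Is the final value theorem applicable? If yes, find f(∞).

The final value theorem requires all poles of sF(s) in the left half-plane. sF(s) = 6s²/(s² + 9) has poles at s = ±3i (imaginary axis). Theorem does NOT apply (oscillatory system).

Final answer: Not applicable (oscillatory)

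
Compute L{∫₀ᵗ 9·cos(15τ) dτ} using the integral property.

L{∫₀ᵗ f(τ)dτ} = F(s)/s with F(s) = 9s/(s² + 225), so the result is (9s/(s² + 225))/s = 9/(s² + 225)

Final answer: 9/(s² + 225)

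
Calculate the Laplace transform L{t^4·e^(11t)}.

L{t^n·e^(at)} = n!/(s-a)^(n+1), so L{t^4·e^(11t)} = 24/(s-11)^5

Final answer: 24/(s-11)^5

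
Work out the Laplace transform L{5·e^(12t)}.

L{e^(at)} = 1/(s-a), so L{e^(12t)} = 1/(s-12). Then L{5·e^(12t)} = 5/(s-12)

Final answer: 5/(s-12)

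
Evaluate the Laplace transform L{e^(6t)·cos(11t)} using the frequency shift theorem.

Frequency shift: L{e^(at)f(t)} = F(s-a). L{e^(6t)·cos(11t)} = (s-6)/((s-6)² + 121)

Final answer: (s-6)/((s-6)² + 121)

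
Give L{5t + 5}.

L{5t + 5} = 5·L{t} + 5·L{1} = 5/s² + 5/s

Final answer: 5/s² + 5/s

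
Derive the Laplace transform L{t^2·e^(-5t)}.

L{t^n·e^(at)} = n!/(s-a)^(n+1), so L{t^2·e^(-5t)} = 2/(s+5)^3

Final answer: 2/(s+5)^3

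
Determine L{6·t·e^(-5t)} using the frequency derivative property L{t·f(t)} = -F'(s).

L{e^(-5t)} = 1/(s+5). By frequency derivative: L{t·e^(-5t)} = -d/ds[1/(s+5)] = -(-1)/(s+5)² = 1/(s+5)². Then L{6·t·e^(-5t)} = 6·1/(s+5)² = 6/(s+5)²

Final answer: 6/(s+5)²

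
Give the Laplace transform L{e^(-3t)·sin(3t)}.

L{e^(at)·sin(ωt)} = ω/((s-a)² + ω²), so L{e^(-3t)·sin(3t)} = 3/((s+3)² + 9)

Final answer: 3/((s+3)² + 9)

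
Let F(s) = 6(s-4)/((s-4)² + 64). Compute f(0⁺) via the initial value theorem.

f(0⁺) = lim_{s→∞} sF(s) = lim_{s→∞} 6s(s-4)/((s-4)² + 64) = 6

Final answer: 6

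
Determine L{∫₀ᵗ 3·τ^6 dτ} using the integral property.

L{∫₀ᵗ f(τ)dτ} = F(s)/s with f(t) = 3t^6. F(s) = 2160/s^7, so L{∫₀ᵗ 3·τ^6 dτ} = (2160/s^7)/s = 2160/s^8. (Check: ∫₀ᵗ 3·τ^6 dτ = 3t^7/7.)

Final answer: 2160/s^8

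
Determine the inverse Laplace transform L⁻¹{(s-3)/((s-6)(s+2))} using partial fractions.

Using partial fractions, f(t) = (3e^(6t) + 5e^(-2t))/8

Final answer: (3e^(6t) + 5e^(-2t))/8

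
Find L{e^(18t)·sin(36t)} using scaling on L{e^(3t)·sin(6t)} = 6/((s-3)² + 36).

Scaling with a=6: L{e^(18t)·sin(36t)} = (1/6) · 6/((s/6-3)² + 36). Simplifying: 36/((s-18)² + 1296)

Final answer: 36/((s-18)² + 1296)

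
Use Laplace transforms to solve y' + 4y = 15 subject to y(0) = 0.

sY + 4Y = 15/s. Y = 15/(s(s+4)). Partial fractions: Y = 15/4/s - 15/4/(s+4)

Final answer: y(t) = 15/4(1 - e^(-4t))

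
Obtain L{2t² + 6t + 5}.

L{2t² + 6t + 5} = 2·2/s³ + 6/s² + 5/s = 4/s³ + 6/s² + 5/s

Final answer: 4/s³ + 6/s² + 5/s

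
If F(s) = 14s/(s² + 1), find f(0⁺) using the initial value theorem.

f(0⁺) = lim_{s→∞} s·14s/(s² + 1) = lim_{s→∞} 14s²/(s² + 1) = 14

Final answer: 14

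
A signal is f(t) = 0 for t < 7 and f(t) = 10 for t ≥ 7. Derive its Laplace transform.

f(t) = 10·u(t-7). L{u(t-7)} = e^(-7s)/s, so L{f(t)} = 10·e^(-7s)/s

Final answer: 10·e^(-7s)/s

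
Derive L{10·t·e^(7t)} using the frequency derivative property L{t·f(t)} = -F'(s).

L{e^(7t)} = 1/(s-7). By frequency derivative: L{t·e^(7t)} = -d/ds[1/(s-7)] = -(-1)/(s-7)² = 1/(s-7)². Then L{10·t·e^(7t)} = 10·1/(s-7)² = 10/(s-7)²

Final answer: 10/(s-7)²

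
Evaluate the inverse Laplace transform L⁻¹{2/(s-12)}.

L⁻¹{1/(s-a)} = e^(at), so L⁻¹{1/(s-12)} = e^(12t), and L⁻¹{2/(s-12)} = 2·e^(12t)

Final answer: 2·e^(12t)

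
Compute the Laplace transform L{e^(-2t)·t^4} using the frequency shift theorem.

L{e^(at)·t^n} = n!/(s-a)^(n+1), so L{e^(-2t)·t^4} = 24/(s+2)^5

Final answer: 24/(s+2)^5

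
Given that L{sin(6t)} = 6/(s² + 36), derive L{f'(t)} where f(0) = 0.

L{f'(t)} = s·F(s) - f(0) = s·6/(s² + 36) - 0 = 6s/(s² + 36)

Final answer: 6s/(s² + 36)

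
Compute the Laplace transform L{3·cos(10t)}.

L{cos(ωt)} = s/(s² + ω²), so L{cos(10t)} = s/(s² + 100). Then L{3·cos(10t)} = 3·s/(s² + 100) = 3s/(s² + 100)

Final answer: 3s/(s² + 100)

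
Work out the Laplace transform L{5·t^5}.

L{t^n} = n!/s^(n+1), so L{t^5} = 120/s^6. Then L{5·t^5} = 5·120/s^6 = 600/s^6

Final answer: 600/s^6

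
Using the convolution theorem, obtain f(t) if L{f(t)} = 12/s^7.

12/s^7 = (12/s)·(1/s^6) = L{12}·L{t^5/120}. By convolution, f(t) = 12*t^5/120 = ∫₀ᵗ 12·τ^5/120 dτ = 12·t^6/720

Final answer: 12·t^6/720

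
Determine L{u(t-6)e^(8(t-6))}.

u(t-a)f(t-a) with f(t)=e^(8t). L{e^(8t)} = 1/(s-8). By time shift: e^(-6s)/(s-8)

Final answer: e^(-6s)/(s-8)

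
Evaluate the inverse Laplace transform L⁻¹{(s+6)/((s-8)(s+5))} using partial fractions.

Using partial fractions, f(t) = (14e^(8t) - e^(-5t))/13

Final answer: (14e^(8t) - e^(-5t))/13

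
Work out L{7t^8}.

L{t^n} = n!/s^(n+1). So L{7t^8} = 7·8!/s^9 = 282240/s^9

Final answer: 282240/s^9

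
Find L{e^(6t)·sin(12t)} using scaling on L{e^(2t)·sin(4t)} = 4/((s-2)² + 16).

Scaling with a=3: L{e^(6t)·sin(12t)} = (1/3) · 4/((s/3-2)² + 16). Simplifying: 12/((s-6)² + 144)

Final answer: 12/((s-6)² + 144)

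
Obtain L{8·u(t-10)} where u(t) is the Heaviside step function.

L{u(t-a)} = e^(-as)/s. Here a=10, so L{u(t-10)} = e^(-10s)/s, and L{8·u(t-10)} = 8·e^(-10s)/s

Final answer: 8·e^(-10s)/s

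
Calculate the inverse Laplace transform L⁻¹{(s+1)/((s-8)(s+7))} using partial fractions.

Using partial fractions, f(t) = (9e^(8t) + 6e^(-7t))/15

Final answer: (9e^(8t) + 6e^(-7t))/15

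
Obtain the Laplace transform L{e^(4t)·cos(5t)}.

L{e^(at)·cos(ωt)} = (s-a)/((s-a)² + ω²), so L{e^(4t)·cos(5t)} = (s-4)/((s-4)² + 25)

Final answer: (s-4)/((s-4)² + 25)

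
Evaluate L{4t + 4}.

L{4t + 4} = 4·L{t} + 4·L{1} = 4/s² + 4/s

Final answer: 4/s² + 4/s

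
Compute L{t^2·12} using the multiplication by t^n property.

L{12} = 12/s. d^1/ds^1[1/s] = -1/s². d^2/ds^2[1/s] = 2/s^3. So L{t^2} = (-1)^{2}·2/s^3 = 2/s^3. Then L{t^2·12} = 12·2/s^3 = 24/s^3

Final answer: 24/s^3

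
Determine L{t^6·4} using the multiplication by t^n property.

L{4} = 4/s. d^1/ds^1[1/s] = -1/s². d^2/ds^2[1/s] = 2/s^3. d^3/ds^3[1/s] = -6/s^4. d^4/ds^4[1/s] = 24/s^5. d^5/ds^5[1/s] = -120/s^6. d^6/ds^6[1/s] = 720/s^7. So L{t^6} = (-1)^{6}·720/s^7 = 720/s^7. Then L{t^6·4} = 4·720/s^7 = 2880/s^7

Final answer: 2880/s^7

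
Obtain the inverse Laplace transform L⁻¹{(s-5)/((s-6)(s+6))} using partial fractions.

Using partial fractions, f(t) = (e^(6t) + 11e^(-6t))/12

Final answer: (e^(6t) + 11e^(-6t))/12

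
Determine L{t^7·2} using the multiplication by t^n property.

L{2} = 2/s. d^1/ds^1[1/s] = -1/s². d^2/ds^2[1/s] = 2/s^3. d^3/ds^3[1/s] = -6/s^4. d^4/ds^4[1/s] = 24/s^5. d^5/ds^5[1/s] = -120/s^6. d^6/ds^6[1/s] = 720/s^7. d^7/ds^7[1/s] = -5040/s^8. So L{t^7} = (-1)^{7}·-5040/s^8 = 5040/s^8. Then L{t^7·2} = 2·5040/s^8 = 10080/s^8

Final answer: 10080/s^8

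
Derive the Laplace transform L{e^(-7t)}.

L{e^(at)} = 1/(s-a), so L{e^(-7t)} = 1/(s+7)

Final answer: 1/(s+7)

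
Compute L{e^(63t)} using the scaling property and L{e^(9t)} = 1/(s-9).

Using L{f(at)} = (1/a)F(s/a) with a=7 and f(t) = e^(9t): L{e^(63t)} = (1/7) · 1/((s/7)-9) = (1/7) · 7/(s-63) = 1/(s-63)

Final answer: 1/(s-63)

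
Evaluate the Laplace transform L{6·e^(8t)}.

L{e^(at)} = 1/(s-a), so L{e^(8t)} = 1/(s-8). Then L{6·e^(8t)} = 6/(s-8)

Final answer: 6/(s-8)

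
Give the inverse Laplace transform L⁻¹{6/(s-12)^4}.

L⁻¹{n!/(s-a)^(n+1)} = t^n·e^(at) with n=3, a=12. So L⁻¹{6/(s-12)^4} = t^3·e^(12t)

Final answer: t^3·e^(12t)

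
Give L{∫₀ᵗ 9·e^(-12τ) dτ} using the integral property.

L{∫₀ᵗ f(τ)dτ} = F(s)/s with F(s) = 9/(s+12), so L{∫₀ᵗ 9·e^(-12τ) dτ} = 9/(s(s+12))

Final answer: 9/(s(s+12))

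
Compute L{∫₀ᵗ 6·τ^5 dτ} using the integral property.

L{∫₀ᵗ f(τ)dτ} = F(s)/s with f(t) = 6t^5. F(s) = 720/s^6, so L{∫₀ᵗ 6·τ^5 dτ} = (720/s^6)/s = 720/s^7. (Check: ∫₀ᵗ 6·τ^5 dτ = 6t^6/6.)

Final answer: 720/s^7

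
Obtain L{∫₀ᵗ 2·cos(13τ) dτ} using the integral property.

L{∫₀ᵗ f(τ)dτ} = F(s)/s with F(s) = 2s/(s² + 169), so the result is (2s/(s² + 169))/s = 2/(s² + 169)

Final answer: 2/(s² + 169)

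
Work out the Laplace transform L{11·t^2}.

L{t^n} = n!/s^(n+1), so L{t^2} = 2/s^3. Then L{11·t^2} = 11·2/s^3 = 22/s^3

Final answer: 22/s^3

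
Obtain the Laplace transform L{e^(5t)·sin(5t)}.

L{e^(at)·sin(ωt)} = ω/((s-a)² + ω²), so L{e^(5t)·sin(5t)} = 5/((s-5)² + 25)

Final answer: 5/((s-5)² + 25)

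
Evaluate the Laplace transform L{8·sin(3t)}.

L{sin(ωt)} = ω/(s² + ω²), so L{sin(3t)} = 3/(s² + 9). Then L{8·sin(3t)} = 8·3/(s² + 9) = 24/(s² + 9)

Final answer: 24/(s² + 9)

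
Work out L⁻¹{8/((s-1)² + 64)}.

Form: b/((s-a)² + b²) → e^(at)sin(bt). With a=1, b=8

Final answer: e^t·sin(8t)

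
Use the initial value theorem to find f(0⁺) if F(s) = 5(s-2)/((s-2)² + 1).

f(0⁺) = lim_{s→∞} sF(s) = lim_{s→∞} 5s(s-2)/((s-2)² + 1) = 5

Final answer: 5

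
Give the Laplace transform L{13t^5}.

L{13t^5} = 13 · L{t^5} = 13 · 120/s^6 = 1560/s^6

Final answer: 1560/s^6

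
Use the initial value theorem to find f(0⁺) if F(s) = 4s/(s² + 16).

f(0⁺) = lim_{s→∞} s·4s/(s² + 16) = lim_{s→∞} 4s²/(s² + 16) = 4

Final answer: 4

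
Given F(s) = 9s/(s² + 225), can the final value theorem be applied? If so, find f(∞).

The final value theorem requires all poles of sF(s) in the left half-plane. sF(s) = 9s²/(s² + 225) has poles at s = ±15i (imaginary axis). Theorem does NOT apply (oscillatory system).

Final answer: Not applicable (oscillatory)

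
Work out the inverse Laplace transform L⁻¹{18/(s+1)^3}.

L⁻¹{n!/(s-a)^(n+1)} = t^n·e^(at) with n=2, a=-1. So L⁻¹{2/(s+1)^3} = t^2·e^(-t), and L⁻¹{18/(s+1)^3} = (18/2)·t^2·e^(-t) = 9·t^2·e^(-t)

Final answer: 9·t^2·e^(-t)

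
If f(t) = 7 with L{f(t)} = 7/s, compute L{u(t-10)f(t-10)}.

Time shift theorem: L{u(t-a)f(t-a)} = e^(-as)F(s). Here a=10, F(s) = 7/s, so L{u(t-10)f(t-10)} = e^(-10s)·7/s

Final answer: e^(-10s)·7/s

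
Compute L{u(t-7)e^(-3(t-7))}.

u(t-a)f(t-a) with f(t)=e^(-3t). L{e^(-3t)} = 1/(s+3). By time shift: e^(-7s)/(s+3)

Final answer: e^(-7s)/(s+3)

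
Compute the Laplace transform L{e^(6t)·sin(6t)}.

L{e^(at)·sin(ωt)} = ω/((s-a)² + ω²), so L{e^(6t)·sin(6t)} = 6/((s-6)² + 36)

Final answer: 6/((s-6)² + 36)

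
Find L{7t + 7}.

L{7t + 7} = 7·L{t} + 7·L{1} = 7/s² + 7/s

Final answer: 7/s² + 7/s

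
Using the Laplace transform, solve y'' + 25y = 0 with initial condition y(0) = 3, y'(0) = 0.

L{y''} + 25L{y} = 0. s²Y - 3s - 0 + 25Y = 0. Y(s² + 25) = 3s. Y = (3s)/(s² + 25). Inverting: y(t) = 3cos(5t)

Final answer: y(t) = 3cos(5t)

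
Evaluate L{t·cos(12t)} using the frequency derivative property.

L{cos(12t)} = s/(s² + 144). Derivative: d/ds[s/(s² + 144)] = [(s² + 144) - s·2s]/(s² + 144)² = (144 - s²)/(s² + 144)². So L{t·cos(12t)} = -F'(s) = (s² - 144)/(s² + 144)²

Final answer: (s² - 144)/(s² + 144)²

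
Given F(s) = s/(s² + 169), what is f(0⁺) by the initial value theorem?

f(0⁺) = lim_{s→∞} s·s/(s² + 169) = lim_{s→∞} s²/(s² + 169) = 1

Final answer: 1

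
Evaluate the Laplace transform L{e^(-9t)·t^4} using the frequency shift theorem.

L{e^(at)·t^n} = n!/(s-a)^(n+1), so L{e^(-9t)·t^4} = 24/(s+9)^5

Final answer: 24/(s+9)^5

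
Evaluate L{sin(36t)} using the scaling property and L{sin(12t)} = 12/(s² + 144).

Using L{f(at)} = (1/a)F(s/a) with a=3: L{sin(36t)} = (1/3) · 12/((s/3)² + 144) = (1/3) · 12·9/(s² + 1296) = 36/(s² + 1296)

Final answer: 36/(s² + 1296)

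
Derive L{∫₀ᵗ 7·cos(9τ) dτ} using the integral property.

L{∫₀ᵗ f(τ)dτ} = F(s)/s with F(s) = 7s/(s² + 81), so the result is (7s/(s² + 81))/s = 7/(s² + 81)

Final answer: 7/(s² + 81)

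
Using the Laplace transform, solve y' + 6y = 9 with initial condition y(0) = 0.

sY + 6Y = 9/s. Y = 9/(s(s+6)). Partial fractions: Y = 3/2/s - 3/2/(s+6)

Final answer: y(t) = 3/2(1 - e^(-6t))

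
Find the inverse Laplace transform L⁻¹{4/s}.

L⁻¹{c/s} = c, so L⁻¹{4/s} = 4

Final answer: 4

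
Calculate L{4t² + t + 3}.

L{4t² + t + 3} = 4·2/s³ + 1/s² + 3/s = 8/s³ + 1/s² + 3/s

Final answer: 8/s³ + 1/s² + 3/s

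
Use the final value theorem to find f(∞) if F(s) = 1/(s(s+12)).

f(∞) = lim_{s→0} s·1/(s(s+12)) = lim_{s→0} 1/(s+12) = 1/12 = 1/12

Final answer: 1/12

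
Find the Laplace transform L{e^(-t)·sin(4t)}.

L{e^(at)·sin(ωt)} = ω/((s-a)² + ω²), so L{e^(-t)·sin(4t)} = 4/((s+1)² + 16)

Final answer: 4/((s+1)² + 16)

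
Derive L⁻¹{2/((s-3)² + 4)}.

Form: b/((s-a)² + b²) → e^(at)sin(bt). With a=3, b=2

Final answer: e^(3t)·sin(2t)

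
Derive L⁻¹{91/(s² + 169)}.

This is the form c·a/(s² + a²) with a = 13, c = 7. L⁻¹ = 7·sin(13t)

Final answer: 7·sin(13t)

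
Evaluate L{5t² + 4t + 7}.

L{5t² + 4t + 7} = 5·2/s³ + 4/s² + 7/s = 10/s³ + 4/s² + 7/s

Final answer: 10/s³ + 4/s² + 7/s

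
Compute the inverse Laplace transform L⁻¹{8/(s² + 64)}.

L⁻¹{8/(s² + 64)} = sin(8t)

Final answer: sin(8t)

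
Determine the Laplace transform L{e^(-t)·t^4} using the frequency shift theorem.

L{e^(at)·t^n} = n!/(s-a)^(n+1), so L{e^(-t)·t^4} = 24/(s+1)^5

Final answer: 24/(s+1)^5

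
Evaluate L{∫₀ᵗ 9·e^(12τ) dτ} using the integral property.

L{∫₀ᵗ f(τ)dτ} = F(s)/s with F(s) = 9/(s-12), so L{∫₀ᵗ 9·e^(12τ) dτ} = 9/(s(s-12))

Final answer: 9/(s(s-12))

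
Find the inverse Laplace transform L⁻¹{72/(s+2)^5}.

L⁻¹{n!/(s-a)^(n+1)} = t^n·e^(at) with n=4, a=-2. So L⁻¹{24/(s+2)^5} = t^4·e^(-2t), and L⁻¹{72/(s+2)^5} = (72/24)·t^4·e^(-2t) = 3·t^4·e^(-2t)

Final answer: 3·t^4·e^(-2t)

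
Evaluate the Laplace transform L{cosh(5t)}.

L{cosh(ωt)} = s/(s² - ω²), so L{cosh(5t)} = s/(s² - 25)

Final answer: s/(s² - 25)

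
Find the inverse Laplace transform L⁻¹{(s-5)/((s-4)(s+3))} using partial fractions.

Using partial fractions, f(t) = (-e^(4t) + 8e^(-3t))/7

Final answer: (-e^(4t) + 8e^(-3t))/7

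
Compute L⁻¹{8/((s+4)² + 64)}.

Form: b/((s-a)² + b²) → e^(at)sin(bt). With a=-4, b=8

Final answer: e^(-4t)·sin(8t)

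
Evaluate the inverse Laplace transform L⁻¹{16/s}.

L⁻¹{c/s} = c, so L⁻¹{16/s} = 16

Final answer: 16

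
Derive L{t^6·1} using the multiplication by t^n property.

L{1} = 1/s. d^1/ds^1[1/s] = -1/s². d^2/ds^2[1/s] = 2/s^3. d^3/ds^3[1/s] = -6/s^4. d^4/ds^4[1/s] = 24/s^5. d^5/ds^5[1/s] = -120/s^6. d^6/ds^6[1/s] = 720/s^7. So L{t^6} = (-1)^{6}·720/s^7 = 720/s^7

Final answer: 720/s^7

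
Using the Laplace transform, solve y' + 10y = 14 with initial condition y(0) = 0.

sY + 10Y = 14/s. Y = 14/(s(s+10)). Partial fractions: Y = 7/5/s - 7/5/(s+10)

Final answer: y(t) = 7/5(1 - e^(-10t))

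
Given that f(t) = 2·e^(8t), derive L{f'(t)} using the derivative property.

f(0) = 2, F(s) = 2/(s-8). L{f'(t)} = s·F(s) - f(0) = 2s/(s-8) - 2 = (2s - 2(s-8))/(s-8) = 16/(s-8)

Final answer: 16/(s-8)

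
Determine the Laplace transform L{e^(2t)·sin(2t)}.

L{e^(at)·sin(ωt)} = ω/((s-a)² + ω²), so L{e^(2t)·sin(2t)} = 2/((s-2)² + 4)

Final answer: 2/((s-2)² + 4)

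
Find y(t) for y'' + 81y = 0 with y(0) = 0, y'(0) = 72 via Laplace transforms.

L{y''} + 81L{y} = 0. s²Y - 0 - 72 + 81Y = 0. Y(s² + 81) = 72. Y = (72)/(s² + 81). Inverting: y(t) = 8sin(9t)

Final answer: y(t) = 8sin(9t)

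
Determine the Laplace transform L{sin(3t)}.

L{sin(ωt)} = ω/(s² + ω²), so L{sin(3t)} = 3/(s² + 9)

Final answer: 3/(s² + 9)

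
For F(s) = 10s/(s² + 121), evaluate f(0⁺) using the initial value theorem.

f(0⁺) = lim_{s→∞} s·10s/(s² + 121) = lim_{s→∞} 10s²/(s² + 121) = 10

Final answer: 10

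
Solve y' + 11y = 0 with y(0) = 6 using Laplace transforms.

L{y'} + 11L{y} = 0. sY - 6 + 11Y = 0. Y(s+11) = 6. Y = 6/(s+11)

Final answer: y(t) = 6e^(-11t)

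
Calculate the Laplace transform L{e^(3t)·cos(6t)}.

L{e^(at)·cos(ωt)} = (s-a)/((s-a)² + ω²), so L{e^(3t)·cos(6t)} = (s-3)/((s-3)² + 36)

Final answer: (s-3)/((s-3)² + 36)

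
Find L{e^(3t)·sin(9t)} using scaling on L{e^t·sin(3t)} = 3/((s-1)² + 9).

Scaling with a=3: L{e^(3t)·sin(9t)} = (1/3) · 3/((s/3-1)² + 9). Simplifying: 9/((s-3)² + 81)

Final answer: 9/((s-3)² + 81)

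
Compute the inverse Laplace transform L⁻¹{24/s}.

L⁻¹{c/s} = c, so L⁻¹{24/s} = 24

Final answer: 24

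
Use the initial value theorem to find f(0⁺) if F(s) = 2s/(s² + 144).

f(0⁺) = lim_{s→∞} s·2s/(s² + 144) = lim_{s→∞} 2s²/(s² + 144) = 2

Final answer: 2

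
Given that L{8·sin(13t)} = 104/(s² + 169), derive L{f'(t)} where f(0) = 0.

L{f'(t)} = s·F(s) - f(0) = s·104/(s² + 169) - 0 = 104s/(s² + 169)

Final answer: 104s/(s² + 169)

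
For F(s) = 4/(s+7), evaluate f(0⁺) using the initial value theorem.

f(0⁺) = lim_{s→∞} s·4/(s+7) = lim_{s→∞} 4s/(s+7) = 4

Final answer: 4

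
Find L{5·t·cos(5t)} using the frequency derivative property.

L{cos(5t)} = s/(s² + 25). Derivative: d/ds[s/(s² + 25)] = [(s² + 25) - s·2s]/(s² + 25)² = (25 - s²)/(s² + 25)². So L{t·cos(5t)} = -F'(s) = (s² - 25)/(s² + 25)². Then L{5·t·cos(5t)} = 5·(s² - 25)/(s² + 25)²

Final answer: 5·(s² - 25)/(s² + 25)²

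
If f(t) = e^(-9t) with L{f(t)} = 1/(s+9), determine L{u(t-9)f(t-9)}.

Time shift theorem: L{u(t-a)f(t-a)} = e^(-as)F(s). Here a=9, F(s) = 1/(s+9), so L{u(t-9)f(t-9)} = e^(-9s)·1/(s+9)

Final answer: e^(-9s)·1/(s+9)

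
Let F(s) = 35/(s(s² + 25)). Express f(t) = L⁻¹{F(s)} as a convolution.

35/(s(s² + 25)) = (1/s)·(35/(s² + 25)) = L{1}·L{7·sin(5t)}. So f(t) = 1*(7·sin(5t)) = ∫₀ᵗ 7·sin(5τ) dτ

Final answer: ∫₀ᵗ 7·sin(5τ) dτ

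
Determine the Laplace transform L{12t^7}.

L{12t^7} = 12 · L{t^7} = 12 · 5040/s^8 = 60480/s^8

Final answer: 60480/s^8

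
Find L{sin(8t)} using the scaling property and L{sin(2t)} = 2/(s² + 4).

Using L{f(at)} = (1/a)F(s/a) with a=4: L{sin(8t)} = (1/4) · 2/((s/4)² + 4) = (1/4) · 2·16/(s² + 64) = 8/(s² + 64)

Final answer: 8/(s² + 64)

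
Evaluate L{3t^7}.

L{t^n} = n!/s^(n+1). So L{3t^7} = 3·7!/s^8 = 15120/s^8

Final answer: 15120/s^8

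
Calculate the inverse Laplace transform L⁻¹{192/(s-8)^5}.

L⁻¹{n!/(s-a)^(n+1)} = t^n·e^(at) with n=4, a=8. So L⁻¹{24/(s-8)^5} = t^4·e^(8t), and L⁻¹{192/(s-8)^5} = (192/24)·t^4·e^(8t) = 8·t^4·e^(8t)

Final answer: 8·t^4·e^(8t)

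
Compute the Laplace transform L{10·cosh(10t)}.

L{cosh(ωt)} = s/(s² - ω²), so L{cosh(10t)} = s/(s² - 100). Then L{10·cosh(10t)} = 10·s/(s² - 100) = 10s/(s² - 100)

Final answer: 10s/(s² - 100)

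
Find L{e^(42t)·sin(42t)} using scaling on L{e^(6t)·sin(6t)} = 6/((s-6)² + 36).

Scaling with a=7: L{e^(42t)·sin(42t)} = (1/7) · 6/((s/7-6)² + 36). Simplifying: 42/((s-42)² + 1764)

Final answer: 42/((s-42)² + 1764)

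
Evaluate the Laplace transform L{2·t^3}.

L{t^n} = n!/s^(n+1), so L{t^3} = 6/s^4. Then L{2·t^3} = 2·6/s^4 = 12/s^4

Final answer: 12/s^4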